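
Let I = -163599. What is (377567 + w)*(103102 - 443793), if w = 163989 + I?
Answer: -128766548287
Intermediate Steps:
w = 390 (w = 163989 - 163599 = 390)
(377567 + w)*(103102 - 443793) = (377567 + 390)*(103102 - 443793) = 377957*(-340691) = -128766548287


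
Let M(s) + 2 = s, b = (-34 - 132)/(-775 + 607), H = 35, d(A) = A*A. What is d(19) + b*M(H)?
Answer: 11021/28 ≈ 393.61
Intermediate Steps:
d(A) = A²
b = 83/84 (b = -166/(-168) = -166*(-1/168) = 83/84 ≈ 0.98810)
M(s) = -2 + s
d(19) + b*M(H) = 19² + 83*(-2 + 35)/84 = 361 + (83/84)*33 = 361 + 913/28 = 11021/28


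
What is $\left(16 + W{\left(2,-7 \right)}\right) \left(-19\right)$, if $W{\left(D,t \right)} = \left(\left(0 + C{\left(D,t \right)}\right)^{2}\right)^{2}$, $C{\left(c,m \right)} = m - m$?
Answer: $-304$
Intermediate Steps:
$C{\left(c,m \right)} = 0$
$W{\left(D,t \right)} = 0$ ($W{\left(D,t \right)} = \left(\left(0 + 0\right)^{2}\right)^{2} = \left(0^{2}\right)^{2} = 0^{2} = 0$)
$\left(16 + W{\left(2,-7 \right)}\right) \left(-19\right) = \left(16 + 0\right) \left(-19\right) = 16 \left(-19\right) = -304$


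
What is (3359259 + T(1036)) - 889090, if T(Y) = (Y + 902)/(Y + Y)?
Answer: 2559096053/1036 ≈ 2.4702e+6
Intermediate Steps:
T(Y) = (902 + Y)/(2*Y) (T(Y) = (902 + Y)/((2*Y)) = (902 + Y)*(1/(2*Y)) = (902 + Y)/(2*Y))
(3359259 + T(1036)) - 889090 = (3359259 + (½)*(902 + 1036)/1036) - 889090 = (3359259 + (½)*(1/1036)*1938) - 889090 = (3359259 + 969/1036) - 889090 = 3480193293/1036 - 889090 = 2559096053/1036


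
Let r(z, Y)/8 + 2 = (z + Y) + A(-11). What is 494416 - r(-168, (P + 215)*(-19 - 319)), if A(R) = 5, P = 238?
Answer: 1720648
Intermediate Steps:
r(z, Y) = 24 + 8*Y + 8*z (r(z, Y) = -16 + 8*((z + Y) + 5) = -16 + 8*((Y + z) + 5) = -16 + 8*(5 + Y + z) = -16 + (40 + 8*Y + 8*z) = 24 + 8*Y + 8*z)
494416 - r(-168, (P + 215)*(-19 - 319)) = 494416 - (24 + 8*((238 + 215)*(-19 - 319)) + 8*(-168)) = 494416 - (24 + 8*(453*(-338)) - 1344) = 494416 - (24 + 8*(-153114) - 1344) = 494416 - (24 - 1224912 - 1344) = 494416 - 1*(-1226232) = 494416 + 1226232 = 1720648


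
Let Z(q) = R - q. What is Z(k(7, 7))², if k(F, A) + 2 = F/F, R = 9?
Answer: 100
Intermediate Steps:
k(F, A) = -1 (k(F, A) = -2 + F/F = -2 + 1 = -1)
Z(q) = 9 - q
Z(k(7, 7))² = (9 - 1*(-1))² = (9 + 1)² = 10² = 100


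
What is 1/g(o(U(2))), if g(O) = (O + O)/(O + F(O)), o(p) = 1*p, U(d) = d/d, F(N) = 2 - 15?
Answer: -6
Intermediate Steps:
F(N) = -13
U(d) = 1
o(p) = p
g(O) = 2*O/(-13 + O) (g(O) = (O + O)/(O - 13) = (2*O)/(-13 + O) = 2*O/(-13 + O))
1/g(o(U(2))) = 1/(2*1/(-13 + 1)) = 1/(2*1/(-12)) = 1/(2*1*(-1/12)) = 1/(-⅙) = -6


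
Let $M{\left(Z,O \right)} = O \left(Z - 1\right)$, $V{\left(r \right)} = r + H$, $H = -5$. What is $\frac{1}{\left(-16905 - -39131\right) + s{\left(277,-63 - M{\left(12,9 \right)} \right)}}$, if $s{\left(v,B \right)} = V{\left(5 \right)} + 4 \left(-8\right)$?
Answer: $\frac{1}{22194} \approx 4.5057 \cdot 10^{-5}$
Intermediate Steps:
$V{\left(r \right)} = -5 + r$ ($V{\left(r \right)} = r - 5 = -5 + r$)
$M{\left(Z,O \right)} = O \left(-1 + Z\right)$
$s{\left(v,B \right)} = -32$ ($s{\left(v,B \right)} = \left(-5 + 5\right) + 4 \left(-8\right) = 0 - 32 = -32$)
$\frac{1}{\left(-16905 - -39131\right) + s{\left(277,-63 - M{\left(12,9 \right)} \right)}} = \frac{1}{\left(-16905 - -39131\right) - 32} = \frac{1}{\left(-16905 + 39131\right) - 32} = \frac{1}{22226 - 32} = \frac{1}{22194}$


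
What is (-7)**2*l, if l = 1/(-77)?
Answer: -7/11 ≈ -0.63636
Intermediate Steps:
l = -1/77 ≈ -0.012987
(-7)**2*l = (-7)**2*(-1/77) = 49*(-1/77) = -7/11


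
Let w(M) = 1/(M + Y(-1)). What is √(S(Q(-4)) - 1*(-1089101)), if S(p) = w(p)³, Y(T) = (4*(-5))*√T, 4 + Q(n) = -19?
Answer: √(811205735835482038 + 22054460*I)/863041 ≈ 1043.6 + 1.4186e-8*I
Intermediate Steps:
Q(n) = -23 (Q(n) = -4 - 19 = -23)
Y(T) = -20*√T
w(M) = 1/(M - 20*I)
S(p) = (p - 20*I)⁻³ (S(p) = (1/(p - 20*I))³ = (p - 20*I)⁻³)
√(S(Q(-4)) - 1*(-1089101)) = √((-23 - 20*I)⁻³ - 1*(-1089101)) = √((-23 - 20*I)⁻³ + 1089101) = √(1089101 + (-23 - 20*I)⁻³)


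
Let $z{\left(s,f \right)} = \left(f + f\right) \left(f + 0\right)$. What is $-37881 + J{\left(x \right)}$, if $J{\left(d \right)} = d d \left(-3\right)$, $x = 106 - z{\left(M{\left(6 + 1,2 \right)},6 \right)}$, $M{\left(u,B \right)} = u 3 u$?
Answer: $-41349$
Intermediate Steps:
$M{\left(u,B \right)} = 3 u^{2}$ ($M{\left(u,B \right)} = 3 u u = 3 u^{2}$)
$z{\left(s,f \right)} = 2 f^{2}$ ($z{\left(s,f \right)} = 2 f f = 2 f^{2}$)
$x = 34$ ($x = 106 - 2 \cdot 6^{2} = 106 - 2 \cdot 36 = 106 - 72 = 34$)
$J{\left(d \right)} = - 3 d^{2}$ ($J{\left(d \right)} = d^{2} \left(-3\right) = - 3 d^{2}$)
$-37881 + J{\left(x \right)} = -37881 - 3 \cdot 34^{2} = -37881 - 3468 = -41349$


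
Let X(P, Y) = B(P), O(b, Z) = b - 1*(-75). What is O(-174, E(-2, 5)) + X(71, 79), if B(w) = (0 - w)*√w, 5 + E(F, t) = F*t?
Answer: -99 - 71*√71 ≈ -697.26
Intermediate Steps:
E(F, t) = -5 + F*t
O(b, Z) = 75 + b (O(b, Z) = b + 75 = 75 + b)
B(w) = -w^(3/2) (B(w) = (-w)*√w = -w^(3/2))
X(P, Y) = -P^(3/2)
O(-174, E(-2, 5)) + X(71, 79) = (75 - 174) - 71^(3/2) = -99 - 71*√71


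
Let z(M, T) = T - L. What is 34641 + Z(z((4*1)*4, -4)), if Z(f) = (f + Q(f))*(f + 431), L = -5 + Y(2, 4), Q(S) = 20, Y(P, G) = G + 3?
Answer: 40591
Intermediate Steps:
Y(P, G) = 3 + G
L = 2 (L = -5 + (3 + 4) = -5 + 7 = 2)
z(M, T) = -2 + T (z(M, T) = T - 1*2 = T - 2 = -2 + T)
Z(f) = (20 + f)*(431 + f) (Z(f) = (f + 20)*(f + 431) = (20 + f)*(431 + f))
34641 + Z(z((4*1)*4, -4)) = 34641 + (8620 + (-2 - 4)² + 451*(-2 - 4)) = 34641 + (8620 + (-6)² + 451*(-6)) = 34641 + (8620 + 36 - 2706) = 34641 + 5950 = 40591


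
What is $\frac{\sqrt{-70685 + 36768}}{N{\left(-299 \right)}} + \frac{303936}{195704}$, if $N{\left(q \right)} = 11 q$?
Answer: $\frac{37992}{24463} - \frac{i \sqrt{33917}}{3289} \approx 1.553 - 0.055994 i$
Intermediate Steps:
$\frac{\sqrt{-70685 + 36768}}{N{\left(-299 \right)}} + \frac{303936}{195704} = \frac{\sqrt{-70685 + 36768}}{11 \left(-299\right)} + \frac{303936}{195704} = \frac{\sqrt{-33917}}{-3289} + 303936 \cdot \frac{1}{195704} = i \sqrt{33917} \left(- \frac{1}{3289}\right) + \frac{37992}{24463} = - \frac{i \sqrt{33917}}{3289} + \frac{37992}{24463} = \frac{37992}{24463} - \frac{i \sqrt{33917}}{3289}$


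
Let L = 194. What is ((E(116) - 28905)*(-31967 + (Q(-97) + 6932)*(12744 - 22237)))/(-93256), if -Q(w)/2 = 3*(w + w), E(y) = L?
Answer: -2207511126745/93256 ≈ -2.3672e+7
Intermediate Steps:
E(y) = 194
Q(w) = -12*w (Q(w) = -6*(w + w) = -6*2*w = -12*w)
((E(116) - 28905)*(-31967 + (Q(-97) + 6932)*(12744 - 22237)))/(-93256) = ((194 - 28905)*(-31967 + (-12*(-97) + 6932)*(12744 - 22237)))/(-93256) = -28711*(-31967 + (1164 + 6932)*(-9493))*(-1/93256) = -28711*(-31967 + 8096*(-9493))*(-1/93256) = -28711*(-31967 - 76855328)*(-1/93256) = -28711*(-76887295)*(-1/93256) = 2207511126745*(-1/93256) = -2207511126745/93256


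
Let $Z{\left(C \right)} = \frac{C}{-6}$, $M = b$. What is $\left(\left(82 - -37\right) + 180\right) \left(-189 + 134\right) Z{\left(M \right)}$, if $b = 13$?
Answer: $\frac{213785}{6} \approx 35631.0$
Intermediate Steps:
$M = 13$
$Z{\left(C \right)} = - \frac{C}{6}$ ($Z{\left(C \right)} = C \left(- \frac{1}{6}\right) = - \frac{C}{6}$)
$\left(\left(82 - -37\right) + 180\right) \left(-189 + 134\right) Z{\left(M \right)} = \left(\left(82 - -37\right) + 180\right) \left(-189 + 134\right) \left(\left(- \frac{1}{6}\right) 13\right) = \left(\left(82 + 37\right) + 180\right) \left(-55\right) \left(- \frac{13}{6}\right) = \left(119 + 180\right) \left(-55\right) \left(- \frac{13}{6}\right) = 299 \left(-55\right) \left(- \frac{13}{6}\right) = \left(-16445\right) \left(- \frac{13}{6}\right) = \frac{213785}{6}$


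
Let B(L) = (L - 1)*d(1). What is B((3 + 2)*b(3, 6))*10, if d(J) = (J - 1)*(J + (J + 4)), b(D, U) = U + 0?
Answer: 0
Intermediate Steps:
b(D, U) = U
d(J) = (-1 + J)*(4 + 2*J) (d(J) = (-1 + J)*(J + (4 + J)) = (-1 + J)*(4 + 2*J))
B(L) = 0 (B(L) = (L - 1)*(-4 + 2*1 + 2*1**2) = (-1 + L)*(-4 + 2 + 2*1) = (-1 + L)*(-4 + 2 + 2) = (-1 + L)*0 = 0)
B((3 + 2)*b(3, 6))*10 = 0*10 = 0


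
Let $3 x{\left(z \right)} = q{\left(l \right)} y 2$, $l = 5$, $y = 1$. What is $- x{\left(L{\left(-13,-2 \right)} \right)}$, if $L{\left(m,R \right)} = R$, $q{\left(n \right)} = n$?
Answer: $- \frac{10}{3} \approx -3.3333$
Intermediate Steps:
$x{\left(z \right)} = \frac{10}{3}$ ($x{\left(z \right)} = \frac{5 \cdot 1 \cdot 2}{3} = \frac{5 \cdot 2}{3} = \frac{1}{3} \cdot 10 = \frac{10}{3}$)
$- x{\left(L{\left(-13,-2 \right)} \right)} = \left(-1\right) \frac{10}{3} = - \frac{10}{3}$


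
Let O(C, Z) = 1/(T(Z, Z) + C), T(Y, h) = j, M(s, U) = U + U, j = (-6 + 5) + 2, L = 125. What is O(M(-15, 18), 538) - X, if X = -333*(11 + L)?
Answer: 1675657/37 ≈ 45288.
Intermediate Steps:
j = 1 (j = -1 + 2 = 1)
M(s, U) = 2*U
T(Y, h) = 1
O(C, Z) = 1/(1 + C)
X = -45288 (X = -333*(11 + 125) = -333*136 = -45288)
O(M(-15, 18), 538) - X = 1/(1 + 2*18) - 1*(-45288) = 1/(1 + 36) + 45288 = 1/37 + 45288 = 1675657/37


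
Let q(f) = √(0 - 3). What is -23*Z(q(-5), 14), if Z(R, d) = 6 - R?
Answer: -138 + 23*I*√3 ≈ -138.0 + 39.837*I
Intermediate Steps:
q(f) = I*√3 (q(f) = √(-3) = I*√3)
-23*Z(q(-5), 14) = -23*(6 - I*√3) = -138 + 23*I*√3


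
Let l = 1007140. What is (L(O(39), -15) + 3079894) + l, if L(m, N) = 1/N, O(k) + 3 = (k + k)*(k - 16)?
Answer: 61305509/15 ≈ 4.0870e+6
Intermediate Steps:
O(k) = -3 + 2*k*(-16 + k) (O(k) = -3 + (k + k)*(k - 16) = -3 + (2*k)*(-16 + k) = -3 + 2*k*(-16 + k))
(L(O(39), -15) + 3079894) + l = (1/(-15) + 3079894) + 1007140 = (-1/15 + 3079894) + 1007140 = 46198409/15 + 1007140 = 61305509/15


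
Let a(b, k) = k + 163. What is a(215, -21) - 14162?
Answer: -14020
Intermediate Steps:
a(b, k) = 163 + k
a(215, -21) - 14162 = (163 - 21) - 14162 = 142 - 14162 = -14020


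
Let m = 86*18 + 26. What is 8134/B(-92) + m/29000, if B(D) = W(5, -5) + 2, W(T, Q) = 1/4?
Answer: 471779083/130500 ≈ 3615.2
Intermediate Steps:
W(T, Q) = ¼
B(D) = 9/4 (B(D) = ¼ + 2 = 9/4)
m = 1574 (m = 1548 + 26 = 1574)
8134/B(-92) + m/29000 = 8134/(9/4) + 1574/29000 = 8134*(4/9) + 1574*(1/29000) = 32536/9 + 787/14500 = 471779083/130500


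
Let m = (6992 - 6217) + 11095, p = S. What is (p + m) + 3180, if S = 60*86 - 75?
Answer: 20135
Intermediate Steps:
S = 5085 (S = 5160 - 75 = 5085)
p = 5085
m = 11870 (m = 775 + 11095 = 11870)
(p + m) + 3180 = (5085 + 11870) + 3180 = 16955 + 3180 = 20135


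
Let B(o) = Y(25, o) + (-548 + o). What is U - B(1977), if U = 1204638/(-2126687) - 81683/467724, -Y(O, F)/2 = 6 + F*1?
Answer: 2522823218056223/994702550388 ≈ 2536.3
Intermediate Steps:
Y(O, F) = -12 - 2*F (Y(O, F) = -2*(6 + F*1) = -2*(6 + F) = -12 - 2*F)
B(o) = -560 - o (B(o) = (-12 - 2*o) + (-548 + o) = -560 - o)
U = -737152278133/994702550388 (U = 1204638*(-1/2126687) - 81683*1/467724 = -1204638/2126687 - 81683/467724 = -737152278133/994702550388 ≈ -0.74108)
U - B(1977) = -737152278133/994702550388 - (-560 - 1*1977) = -737152278133/994702550388 - (-560 - 1977) = -737152278133/994702550388 - 1*(-2537) = -737152278133/994702550388 + 2537 = 2522823218056223/994702550388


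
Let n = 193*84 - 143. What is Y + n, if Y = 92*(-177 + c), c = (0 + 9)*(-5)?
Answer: -4355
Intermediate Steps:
c = -45 (c = 9*(-5) = -45)
Y = -20424 (Y = 92*(-177 - 45) = 92*(-222) = -20424)
n = 16069 (n = 16212 - 143 = 16069)
Y + n = -20424 + 16069 = -4355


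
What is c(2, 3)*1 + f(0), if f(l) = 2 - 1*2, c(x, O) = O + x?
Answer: 5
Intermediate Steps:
f(l) = 0 (f(l) = 2 - 2 = 0)
c(2, 3)*1 + f(0) = (3 + 2)*1 + 0 = 5*1 + 0 = 5 + 0 = 5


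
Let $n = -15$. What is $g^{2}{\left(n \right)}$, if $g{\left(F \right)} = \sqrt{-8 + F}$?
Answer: $-23$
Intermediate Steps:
$g^{2}{\left(n \right)} = \left(\sqrt{-8 - 15}\right)^{2} = \left(\sqrt{-23}\right)^{2} = \left(i \sqrt{23}\right)^{2} = -23$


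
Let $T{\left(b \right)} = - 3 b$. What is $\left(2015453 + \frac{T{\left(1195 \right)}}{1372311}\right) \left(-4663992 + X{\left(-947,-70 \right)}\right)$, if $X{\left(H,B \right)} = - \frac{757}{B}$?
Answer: $- \frac{150497331127005973589}{16010295} \approx -9.4 \cdot 10^{12}$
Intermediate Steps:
$\left(2015453 + \frac{T{\left(1195 \right)}}{1372311}\right) \left(-4663992 + X{\left(-947,-70 \right)}\right) = \left(2015453 + \frac{\left(-3\right) 1195}{1372311}\right) \left(-4663992 - \frac{757}{-70}\right) = \left(2015453 - \frac{1195}{457437}\right) \left(-4663992 - - \frac{757}{70}\right) = \left(2015453 - \frac{1195}{457437}\right) \left(-4663992 + \frac{757}{70}\right) = \frac{921942772766}{457437} \left(- \frac{326478683}{70}\right) = - \frac{150497331127005973589}{16010295}$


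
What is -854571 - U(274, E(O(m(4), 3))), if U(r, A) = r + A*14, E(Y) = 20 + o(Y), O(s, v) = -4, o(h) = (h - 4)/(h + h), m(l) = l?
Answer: -855139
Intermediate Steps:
o(h) = (-4 + h)/(2*h) (o(h) = (-4 + h)/((2*h)) = (-4 + h)*(1/(2*h)) = (-4 + h)/(2*h))
E(Y) = 20 + (-4 + Y)/(2*Y)
U(r, A) = r + 14*A
-854571 - U(274, E(O(m(4), 3))) = -854571 - (274 + 14*(41/2 - 2/(-4))) = -854571 - (274 + 14*(41/2 - 2*(-1/4))) = -854571 - (274 + 14*(41/2 + 1/2)) = -854571 - (274 + 14*21) = -854571 - (274 + 294) = -854571 - 1*568 = -854571 - 568 = -855139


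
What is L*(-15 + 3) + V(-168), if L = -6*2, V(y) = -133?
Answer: 11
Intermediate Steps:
L = -12
L*(-15 + 3) + V(-168) = -12*(-15 + 3) - 133 = -12*(-12) - 133 = 144 - 133 = 11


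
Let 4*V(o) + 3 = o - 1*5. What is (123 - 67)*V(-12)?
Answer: -280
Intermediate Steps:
V(o) = -2 + o/4 (V(o) = -3/4 + (o - 1*5)/4 = -3/4 + (o - 5)/4 = -3/4 + (-5 + o)/4 = -3/4 + (-5/4 + o/4) = -2 + o/4)
(123 - 67)*V(-12) = (123 - 67)*(-2 + (1/4)*(-12)) = 56*(-2 - 3) = 56*(-5) = -280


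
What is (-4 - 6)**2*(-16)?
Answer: -1600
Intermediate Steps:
(-4 - 6)**2*(-16) = (-10)**2*(-16) = 100*(-16) = -1600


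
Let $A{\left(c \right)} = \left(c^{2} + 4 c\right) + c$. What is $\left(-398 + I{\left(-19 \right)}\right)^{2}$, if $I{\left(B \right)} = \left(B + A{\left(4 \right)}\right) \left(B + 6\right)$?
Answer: $383161$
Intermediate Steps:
$A{\left(c \right)} = c^{2} + 5 c$
$I{\left(B \right)} = \left(6 + B\right) \left(36 + B\right)$ ($I{\left(B \right)} = \left(B + 4 \left(5 + 4\right)\right) \left(B + 6\right) = \left(B + 4 \cdot 9\right) \left(6 + B\right) = \left(B + 36\right) \left(6 + B\right) = \left(36 + B\right) \left(6 + B\right) = \left(6 + B\right) \left(36 + B\right)$)
$\left(-398 + I{\left(-19 \right)}\right)^{2} = \left(-398 + \left(216 + \left(-19\right)^{2} + 42 \left(-19\right)\right)\right)^{2} = \left(-398 + \left(216 + 361 - 798\right)\right)^{2} = \left(-398 - 221\right)^{2} = \left(-619\right)^{2} = 383161$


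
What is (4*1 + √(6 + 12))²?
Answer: 34 + 24*√2 ≈ 67.941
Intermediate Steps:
(4*1 + √(6 + 12))² = (4 + √18)² = (4 + 3*√2)²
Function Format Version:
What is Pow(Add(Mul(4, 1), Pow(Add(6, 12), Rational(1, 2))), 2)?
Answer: Add(34, Mul(24, Pow(2, Rational(1, 2)))) ≈ 67.941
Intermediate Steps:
Pow(Add(Mul(4, 1), Pow(Add(6, 12), Rational(1, 2))), 2) = Pow(Add(4, Pow(18, Rational(1, 2))), 2) = Pow(Add(4, Mul(3, Pow(2, Rational(1, 2)))), 2)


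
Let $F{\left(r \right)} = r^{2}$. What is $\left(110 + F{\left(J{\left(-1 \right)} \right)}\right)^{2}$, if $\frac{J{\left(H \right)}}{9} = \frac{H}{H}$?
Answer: $36481$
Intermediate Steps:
$J{\left(H \right)} = 9$ ($J{\left(H \right)} = 9 \frac{H}{H} = 9 \cdot 1 = 9$)
$\left(110 + F{\left(J{\left(-1 \right)} \right)}\right)^{2} = \left(110 + 9^{2}\right)^{2} = \left(110 + 81\right)^{2} = 191^{2} = 36481$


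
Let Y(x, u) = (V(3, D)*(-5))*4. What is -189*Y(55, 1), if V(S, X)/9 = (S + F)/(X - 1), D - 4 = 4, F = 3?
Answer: 29160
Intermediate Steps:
D = 8 (D = 4 + 4 = 8)
V(S, X) = 9*(3 + S)/(-1 + X) (V(S, X) = 9*((S + 3)/(X - 1)) = 9*((3 + S)/(-1 + X)) = 9*(3 + S)/(-1 + X))
Y(x, u) = -1080/7 (Y(x, u) = ((9*(3 + 3)/(-1 + 8))*(-5))*4 = ((9*6/7)*(-5))*4 = ((9*(⅐)*6)*(-5))*4 = ((54/7)*(-5))*4 = -270/7*4 = -1080/7)
-189*Y(55, 1) = -189*(-1080/7) = 29160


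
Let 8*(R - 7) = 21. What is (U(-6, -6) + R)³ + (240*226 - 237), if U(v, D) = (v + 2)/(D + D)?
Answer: 760189391/13824 ≈ 54991.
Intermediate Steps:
R = 77/8 (R = 7 + (⅛)*21 = 7 + 21/8 = 77/8 ≈ 9.6250)
U(v, D) = (2 + v)/(2*D) (U(v, D) = (2 + v)/((2*D)) = (2 + v)*(1/(2*D)) = (2 + v)/(2*D))
(U(-6, -6) + R)³ + (240*226 - 237) = ((½)*(2 - 6)/(-6) + 77/8)³ + (240*226 - 237) = ((½)*(-⅙)*(-4) + 77/8)³ + (54240 - 237) = (⅓ + 77/8)³ + 54003 = (239/24)³ + 54003 = 13651919/13824 + 54003 = 760189391/13824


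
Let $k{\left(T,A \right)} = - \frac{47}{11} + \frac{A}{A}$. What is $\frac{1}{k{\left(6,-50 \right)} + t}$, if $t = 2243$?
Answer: $\frac{11}{24637} \approx 0.00044648$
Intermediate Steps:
$k{\left(T,A \right)} = - \frac{36}{11}$ ($k{\left(T,A \right)} = \left(-47\right) \frac{1}{11} + 1 = - \frac{47}{11} + 1 = - \frac{36}{11}$)
$\frac{1}{k{\left(6,-50 \right)} + t} = \frac{1}{- \frac{36}{11} + 2243} = \frac{1}{\frac{24637}{11}} = \frac{11}{24637}$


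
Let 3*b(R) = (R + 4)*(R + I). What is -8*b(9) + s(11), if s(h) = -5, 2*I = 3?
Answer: -369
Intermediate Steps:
I = 3/2 (I = (½)*3 = 3/2 ≈ 1.5000)
b(R) = (4 + R)*(3/2 + R)/3 (b(R) = ((R + 4)*(R + 3/2))/3 = ((4 + R)*(3/2 + R))/3 = (4 + R)*(3/2 + R)/3)
-8*b(9) + s(11) = -8*(2 + (⅓)*9² + (11/6)*9) - 5 = -8*(2 + (⅓)*81 + 33/2) - 5 = -8*(2 + 27 + 33/2) - 5 = -8*91/2 - 5 = -364 - 5 = -369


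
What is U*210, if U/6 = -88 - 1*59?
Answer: -185220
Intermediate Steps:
U = -882 (U = 6*(-88 - 1*59) = 6*(-88 - 59) = 6*(-147) = -882)
U*210 = -882*210 = -185220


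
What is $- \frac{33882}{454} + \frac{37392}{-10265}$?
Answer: $- \frac{182387349}{2330155} \approx -78.273$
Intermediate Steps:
$- \frac{33882}{454} + \frac{37392}{-10265} = \left(-33882\right) \frac{1}{454} + 37392 \left(- \frac{1}{10265}\right) = - \frac{16941}{227} - \frac{37392}{10265} = - \frac{182387349}{2330155}$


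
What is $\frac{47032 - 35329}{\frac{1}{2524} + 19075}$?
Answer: $\frac{29538372}{48145301} \approx 0.61353$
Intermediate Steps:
$\frac{47032 - 35329}{\frac{1}{2524} + 19075} = \frac{11703}{\frac{1}{2524} + 19075} = \frac{11703}{\frac{48145301}{2524}} = 11703 \cdot \frac{2524}{48145301} = \frac{29538372}{48145301}$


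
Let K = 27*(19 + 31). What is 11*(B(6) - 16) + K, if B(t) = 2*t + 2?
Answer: 1328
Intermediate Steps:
B(t) = 2 + 2*t
K = 1350 (K = 27*50 = 1350)
11*(B(6) - 16) + K = 11*((2 + 2*6) - 16) + 1350 = 11*((2 + 12) - 16) + 1350 = 11*(14 - 16) + 1350 = 11*(-2) + 1350 = -22 + 1350 = 1328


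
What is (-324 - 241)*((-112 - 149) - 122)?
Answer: 216395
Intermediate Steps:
(-324 - 241)*((-112 - 149) - 122) = -565*(-261 - 122) = -565*(-383) = 216395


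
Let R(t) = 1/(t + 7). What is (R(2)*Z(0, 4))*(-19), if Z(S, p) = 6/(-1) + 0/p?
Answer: 38/3 ≈ 12.667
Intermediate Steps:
R(t) = 1/(7 + t)
Z(S, p) = -6 (Z(S, p) = 6*(-1) + 0 = -6 + 0 = -6)
(R(2)*Z(0, 4))*(-19) = (-6/(7 + 2))*(-19) = (-6/9)*(-19) = ((⅑)*(-6))*(-19) = -⅔*(-19) = 38/3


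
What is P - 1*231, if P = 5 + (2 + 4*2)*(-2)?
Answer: -246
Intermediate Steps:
P = -15 (P = 5 + (2 + 8)*(-2) = 5 + 10*(-2) = 5 - 20 = -15)
P - 1*231 = -15 - 1*231 = -15 - 231 = -246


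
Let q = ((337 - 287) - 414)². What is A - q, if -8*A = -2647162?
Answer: 793597/4 ≈ 1.9840e+5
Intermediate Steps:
A = 1323581/4 (A = -⅛*(-2647162) = 1323581/4 ≈ 3.3090e+5)
q = 132496 (q = (50 - 414)² = (-364)² = 132496)
A - q = 1323581/4 - 1*132496 = 1323581/4 - 132496 = 793597/4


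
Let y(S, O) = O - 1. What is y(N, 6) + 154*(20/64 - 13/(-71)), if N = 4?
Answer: 46191/568 ≈ 81.322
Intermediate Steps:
y(S, O) = -1 + O
y(N, 6) + 154*(20/64 - 13/(-71)) = (-1 + 6) + 154*(20/64 - 13/(-71)) = 5 + 154*(20*(1/64) - 13*(-1/71)) = 5 + 154*(5/16 + 13/71) = 5 + 154*(563/1136) = 5 + 43351/568 = 46191/568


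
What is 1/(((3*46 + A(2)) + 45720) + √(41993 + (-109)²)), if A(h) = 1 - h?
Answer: 45857/2102810575 - 3*√5986/2102810575 ≈ 2.1697e-5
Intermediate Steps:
1/(((3*46 + A(2)) + 45720) + √(41993 + (-109)²)) = 1/(((3*46 + (1 - 1*2)) + 45720) + √(41993 + (-109)²)) = 1/(((138 + (1 - 2)) + 45720) + √(41993 + 11881)) = 1/(((138 - 1) + 45720) + √53874) = 1/((137 + 45720) + 3*√5986) = 1/(45857 + 3*√5986)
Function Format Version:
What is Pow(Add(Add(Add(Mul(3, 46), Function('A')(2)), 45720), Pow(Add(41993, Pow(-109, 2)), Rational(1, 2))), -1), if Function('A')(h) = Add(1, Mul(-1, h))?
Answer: Add(Rational(45857, 2102810575), Mul(Rational(-3, 2102810575), Pow(5986, Rational(1, 2)))) ≈ 2.1697e-5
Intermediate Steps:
Pow(Add(Add(Add(Mul(3, 46), Function('A')(2)), 45720), Pow(Add(41993, Pow(-109, 2)), Rational(1, 2))), -1) = Pow(Add(Add(Add(Mul(3, 46), Add(1, Mul(-1, 2))), 45720), Pow(Add(41993, Pow(-109, 2)), Rational(1, 2))), -1) = Pow(Add(Add(Add(138, Add(1, -2)), 45720), Pow(Add(41993, 11881), Rational(1, 2))), -1) = Pow(Add(Add(Add(138, -1), 45720), Pow(53874, Rational(1, 2))), -1) = Pow(Add(Add(137, 45720), Mul(3, Pow(5986, Rational(1, 2)))), -1) = Pow(Add(45857, Mul(3, Pow(5986, Rational(1, 2)))), -1)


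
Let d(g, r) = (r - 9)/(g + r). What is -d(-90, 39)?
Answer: 10/17 ≈ 0.58823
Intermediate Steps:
d(g, r) = (-9 + r)/(g + r)
-d(-90, 39) = -(-9 + 39)/(-90 + 39) = -30/(-51) = -(-1)*30/51 = -1*(-10/17) = 10/17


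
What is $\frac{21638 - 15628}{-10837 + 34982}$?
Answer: $\frac{1202}{4829} \approx 0.24891$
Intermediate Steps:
$\frac{21638 - 15628}{-10837 + 34982} = \frac{6010}{24145} = 6010 \cdot \frac{1}{24145} = \frac{1202}{4829}$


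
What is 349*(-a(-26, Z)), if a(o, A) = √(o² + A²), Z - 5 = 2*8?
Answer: -349*√1117 ≈ -11664.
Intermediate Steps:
Z = 21 (Z = 5 + 2*8 = 5 + 16 = 21)
a(o, A) = √(A² + o²)
349*(-a(-26, Z)) = 349*(-√(21² + (-26)²)) = 349*(-√(441 + 676)) = 349*(-√1117) = -349*√1117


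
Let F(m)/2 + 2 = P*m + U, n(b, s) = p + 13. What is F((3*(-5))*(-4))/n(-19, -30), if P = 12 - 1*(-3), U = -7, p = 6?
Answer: 1782/19 ≈ 93.789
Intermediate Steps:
P = 15 (P = 12 + 3 = 15)
n(b, s) = 19 (n(b, s) = 6 + 13 = 19)
F(m) = -18 + 30*m (F(m) = -4 + 2*(15*m - 7) = -4 + 2*(-7 + 15*m) = -4 + (-14 + 30*m) = -18 + 30*m)
F((3*(-5))*(-4))/n(-19, -30) = (-18 + 30*((3*(-5))*(-4)))/19 = (-18 + 30*(-15*(-4)))*(1/19) = (-18 + 30*60)*(1/19) = (-18 + 1800)*(1/19) = 1782*(1/19) = 1782/19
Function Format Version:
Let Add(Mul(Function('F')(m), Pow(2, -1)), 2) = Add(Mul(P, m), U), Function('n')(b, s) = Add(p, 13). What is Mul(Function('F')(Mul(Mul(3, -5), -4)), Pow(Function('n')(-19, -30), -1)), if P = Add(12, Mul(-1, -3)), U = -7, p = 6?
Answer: Rational(1782, 19) ≈ 93.789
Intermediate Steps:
P = 15 (P = Add(12, 3) = 15)
Function('n')(b, s) = 19 (Function('n')(b, s) = Add(6, 13) = 19)
Function('F')(m) = Add(-18, Mul(30, m)) (Function('F')(m) = Add(-4, Mul(2, Add(Mul(15, m), -7))) = Add(-4, Mul(2, Add(-7, Mul(15, m)))) = Add(-4, Add(-14, Mul(30, m))) = Add(-18, Mul(30, m)))
Mul(Function('F')(Mul(Mul(3, -5), -4)), Pow(Function('n')(-19, -30), -1)) = Mul(Add(-18, Mul(30, Mul(Mul(3, -5), -4))), Pow(19, -1)) = Mul(Add(-18, Mul(30, Mul(-15, -4))), Rational(1, 19)) = Mul(Add(-18, Mul(30, 60)), Rational(1, 19)) = Mul(Add(-18, 1800), Rational(1, 19)) = Mul(1782, Rational(1, 19)) = Rational(1782, 19)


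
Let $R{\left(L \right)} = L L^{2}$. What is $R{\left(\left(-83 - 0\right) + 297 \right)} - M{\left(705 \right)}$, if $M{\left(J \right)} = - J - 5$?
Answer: $9801054$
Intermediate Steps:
$M{\left(J \right)} = -5 - J$
$R{\left(L \right)} = L^{3}$
$R{\left(\left(-83 - 0\right) + 297 \right)} - M{\left(705 \right)} = \left(\left(-83 - 0\right) + 297\right)^{3} - \left(-5 - 705\right) = \left(\left(-83 + 0\right) + 297\right)^{3} - \left(-5 - 705\right) = \left(-83 + 297\right)^{3} - -710 = 214^{3} + 710 = 9800344 + 710 = 9801054$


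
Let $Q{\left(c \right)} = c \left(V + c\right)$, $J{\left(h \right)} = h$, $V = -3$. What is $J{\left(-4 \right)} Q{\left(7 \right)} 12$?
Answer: $-1344$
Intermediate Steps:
$Q{\left(c \right)} = c \left(-3 + c\right)$
$J{\left(-4 \right)} Q{\left(7 \right)} 12 = - 4 \cdot 7 \left(-3 + 7\right) 12 = - 4 \cdot 7 \cdot 4 \cdot 12 = \left(-4\right) 28 \cdot 12 = \left(-112\right) 12 = -1344$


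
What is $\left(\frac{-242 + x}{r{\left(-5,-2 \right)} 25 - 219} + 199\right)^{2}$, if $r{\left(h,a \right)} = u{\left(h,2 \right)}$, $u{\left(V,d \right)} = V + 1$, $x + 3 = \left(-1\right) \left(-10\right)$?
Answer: $\frac{4059728656}{101761} \approx 39895.0$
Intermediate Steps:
$x = 7$ ($x = -3 - -10 = -3 + 10 = 7$)
$u{\left(V,d \right)} = 1 + V$
$r{\left(h,a \right)} = 1 + h$
$\left(\frac{-242 + x}{r{\left(-5,-2 \right)} 25 - 219} + 199\right)^{2} = \left(\frac{-242 + 7}{\left(1 - 5\right) 25 - 219} + 199\right)^{2} = \left(- \frac{235}{\left(-4\right) 25 - 219} + 199\right)^{2} = \left(- \frac{235}{-100 - 219} + 199\right)^{2} = \left(- \frac{235}{-319} + 199\right)^{2} = \left(\left(-235\right) \left(- \frac{1}{319}\right) + 199\right)^{2} = \left(\frac{235}{319} + 199\right)^{2} = \left(\frac{63716}{319}\right)^{2} = \frac{4059728656}{101761}$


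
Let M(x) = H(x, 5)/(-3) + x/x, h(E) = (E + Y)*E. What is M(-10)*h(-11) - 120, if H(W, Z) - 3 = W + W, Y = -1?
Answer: 760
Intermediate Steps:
H(W, Z) = 3 + 2*W (H(W, Z) = 3 + (W + W) = 3 + 2*W)
h(E) = E*(-1 + E) (h(E) = (E - 1)*E = (-1 + E)*E = E*(-1 + E))
M(x) = -2*x/3 (M(x) = (3 + 2*x)/(-3) + x/x = (3 + 2*x)*(-⅓) + 1 = (-1 - 2*x/3) + 1 = -2*x/3)
M(-10)*h(-11) - 120 = (-⅔*(-10))*(-11*(-1 - 11)) - 120 = 20*(-11*(-12))/3 - 120 = (20/3)*132 - 120 = 880 - 120 = 760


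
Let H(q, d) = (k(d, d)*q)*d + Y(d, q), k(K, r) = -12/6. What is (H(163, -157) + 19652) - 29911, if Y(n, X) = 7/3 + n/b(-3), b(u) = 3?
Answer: 40873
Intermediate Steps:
k(K, r) = -2 (k(K, r) = -12*1/6 = -2)
Y(n, X) = 7/3 + n/3
H(q, d) = 7/3 + d/3 - 2*d*q (H(q, d) = (-2*q)*d + (7/3 + d/3) = -2*d*q + (7/3 + d/3) = 7/3 + d/3 - 2*d*q)
(H(163, -157) + 19652) - 29911 = ((7/3 + (1/3)*(-157) - 2*(-157)*163) + 19652) - 29911 = ((7/3 - 157/3 + 51182) + 19652) - 29911 = (51132 + 19652) - 29911 = 70784 - 29911 = 40873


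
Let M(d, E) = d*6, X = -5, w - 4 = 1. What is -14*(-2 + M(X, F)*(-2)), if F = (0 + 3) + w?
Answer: -812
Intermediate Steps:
w = 5 (w = 4 + 1 = 5)
F = 8 (F = (0 + 3) + 5 = 3 + 5 = 8)
M(d, E) = 6*d
-14*(-2 + M(X, F)*(-2)) = -14*(-2 + (6*(-5))*(-2)) = -14*(-2 - 30*(-2)) = -14*(-2 + 60) = -14*58 = -812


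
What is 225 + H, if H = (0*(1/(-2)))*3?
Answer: 225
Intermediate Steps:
H = 0 (H = (0*(1*(-1/2)))*3 = (0*(-1/2))*3 = 0*3 = 0)
225 + H = 225 + 0 = 225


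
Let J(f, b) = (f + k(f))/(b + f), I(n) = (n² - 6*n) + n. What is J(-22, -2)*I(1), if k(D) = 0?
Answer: -11/3 ≈ -3.6667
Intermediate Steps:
I(n) = n² - 5*n
J(f, b) = f/(b + f) (J(f, b) = (f + 0)/(b + f) = f/(b + f))
J(-22, -2)*I(1) = (-22/(-2 - 22))*(1*(-5 + 1)) = (-22/(-24))*(1*(-4)) = -22*(-1/24)*(-4) = (11/12)*(-4) = -11/3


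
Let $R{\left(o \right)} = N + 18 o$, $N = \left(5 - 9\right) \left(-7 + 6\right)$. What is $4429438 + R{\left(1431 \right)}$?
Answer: $4455200$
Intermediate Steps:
$N = 4$ ($N = \left(-4\right) \left(-1\right) = 4$)
$R{\left(o \right)} = 4 + 18 o$
$4429438 + R{\left(1431 \right)} = 4429438 + \left(4 + 18 \cdot 1431\right) = 4429438 + \left(4 + 25758\right) = 4429438 + 25762 = 4455200$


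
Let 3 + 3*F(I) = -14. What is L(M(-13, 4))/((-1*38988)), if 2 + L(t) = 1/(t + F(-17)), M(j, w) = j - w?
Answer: 139/2651184 ≈ 5.2429e-5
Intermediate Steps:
F(I) = -17/3 (F(I) = -1 + (⅓)*(-14) = -1 - 14/3 = -17/3)
L(t) = -2 + 1/(-17/3 + t) (L(t) = -2 + 1/(t - 17/3) = -2 + 1/(-17/3 + t))
L(M(-13, 4))/((-1*38988)) = ((37 - 6*(-13 - 1*4))/(-17 + 3*(-13 - 1*4)))/((-1*38988)) = ((37 - 6*(-13 - 4))/(-17 + 3*(-13 - 4)))/(-38988) = ((37 - 6*(-17))/(-17 + 3*(-17)))*(-1/38988) = ((37 + 102)/(-17 - 51))*(-1/38988) = (139/(-68))*(-1/38988) = -1/68*139*(-1/38988) = -139/68*(-1/38988) = 139/2651184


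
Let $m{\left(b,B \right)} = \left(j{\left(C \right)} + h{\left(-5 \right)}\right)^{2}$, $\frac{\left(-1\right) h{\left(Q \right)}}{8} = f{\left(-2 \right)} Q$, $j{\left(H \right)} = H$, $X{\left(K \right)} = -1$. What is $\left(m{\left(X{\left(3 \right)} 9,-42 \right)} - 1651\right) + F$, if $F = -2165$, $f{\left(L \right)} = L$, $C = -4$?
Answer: $3240$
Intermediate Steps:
$h{\left(Q \right)} = 16 Q$ ($h{\left(Q \right)} = - 8 \left(- 2 Q\right) = 16 Q$)
$m{\left(b,B \right)} = 7056$ ($m{\left(b,B \right)} = \left(-4 + 16 \left(-5\right)\right)^{2} = \left(-4 - 80\right)^{2} = \left(-84\right)^{2} = 7056$)
$\left(m{\left(X{\left(3 \right)} 9,-42 \right)} - 1651\right) + F = \left(7056 - 1651\right) - 2165 = 5405 - 2165 = 3240$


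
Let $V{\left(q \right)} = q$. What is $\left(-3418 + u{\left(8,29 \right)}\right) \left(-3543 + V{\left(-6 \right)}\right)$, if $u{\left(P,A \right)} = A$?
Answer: $12027561$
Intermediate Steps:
$\left(-3418 + u{\left(8,29 \right)}\right) \left(-3543 + V{\left(-6 \right)}\right) = \left(-3418 + 29\right) \left(-3543 - 6\right) = \left(-3389\right) \left(-3549\right) = 12027561$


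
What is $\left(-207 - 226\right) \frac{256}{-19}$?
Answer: $\frac{110848}{19} \approx 5834.1$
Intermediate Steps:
$\left(-207 - 226\right) \frac{256}{-19} = - 433 \cdot 256 \left(- \frac{1}{19}\right) = \left(-433\right) \left(- \frac{256}{19}\right) = \frac{110848}{19}$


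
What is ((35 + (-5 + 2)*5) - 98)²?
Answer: 6084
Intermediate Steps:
((35 + (-5 + 2)*5) - 98)² = ((35 - 3*5) - 98)² = ((35 - 15) - 98)² = (20 - 98)² = (-78)² = 6084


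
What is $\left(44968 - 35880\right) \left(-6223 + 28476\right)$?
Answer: $202235264$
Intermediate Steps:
$\left(44968 - 35880\right) \left(-6223 + 28476\right) = 9088 \cdot 22253 = 202235264$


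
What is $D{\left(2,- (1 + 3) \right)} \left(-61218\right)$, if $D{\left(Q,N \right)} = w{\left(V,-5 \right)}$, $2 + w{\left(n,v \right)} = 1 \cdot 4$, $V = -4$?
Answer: $-122436$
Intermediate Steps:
$w{\left(n,v \right)} = 2$ ($w{\left(n,v \right)} = -2 + 1 \cdot 4 = -2 + 4 = 2$)
$D{\left(Q,N \right)} = 2$
$D{\left(2,- (1 + 3) \right)} \left(-61218\right) = 2 \left(-61218\right) = -122436$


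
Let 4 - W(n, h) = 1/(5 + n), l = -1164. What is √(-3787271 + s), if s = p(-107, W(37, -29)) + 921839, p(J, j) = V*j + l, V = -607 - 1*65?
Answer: 2*I*√717317 ≈ 1693.9*I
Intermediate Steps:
V = -672 (V = -607 - 65 = -672)
W(n, h) = 4 - 1/(5 + n)
p(J, j) = -1164 - 672*j (p(J, j) = -672*j - 1164 = -1164 - 672*j)
s = 918003 (s = (-1164 - 672*(19 + 4*37)/(5 + 37)) + 921839 = (-1164 - 672*(19 + 148)/42) + 921839 = (-1164 - 16*167) + 921839 = (-1164 - 672*167/42) + 921839 = (-1164 - 2672) + 921839 = -3836 + 921839 = 918003)
√(-3787271 + s) = √(-3787271 + 918003) = √(-2869268) = 2*I*√717317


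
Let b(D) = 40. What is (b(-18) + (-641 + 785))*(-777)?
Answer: -142968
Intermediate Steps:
(b(-18) + (-641 + 785))*(-777) = (40 + (-641 + 785))*(-777) = (40 + 144)*(-777) = 184*(-777) = -142968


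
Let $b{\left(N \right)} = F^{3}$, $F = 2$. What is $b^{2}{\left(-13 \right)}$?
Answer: $64$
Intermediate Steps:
$b{\left(N \right)} = 8$ ($b{\left(N \right)} = 2^{3} = 8$)
$b^{2}{\left(-13 \right)} = 8^{2} = 64$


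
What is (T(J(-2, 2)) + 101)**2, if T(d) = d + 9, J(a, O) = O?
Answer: 12544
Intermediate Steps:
T(d) = 9 + d
(T(J(-2, 2)) + 101)**2 = ((9 + 2) + 101)**2 = (11 + 101)**2 = 112**2 = 12544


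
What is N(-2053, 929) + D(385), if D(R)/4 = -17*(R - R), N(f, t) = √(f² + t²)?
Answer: 5*√203114 ≈ 2253.4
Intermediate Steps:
D(R) = 0 (D(R) = 4*(-17*(R - R)) = 4*(-17*0) = 4*0 = 0)
N(-2053, 929) + D(385) = √((-2053)² + 929²) + 0 = √(4214809 + 863041) + 0 = √5077850 + 0 = 5*√203114 + 0 = 5*√203114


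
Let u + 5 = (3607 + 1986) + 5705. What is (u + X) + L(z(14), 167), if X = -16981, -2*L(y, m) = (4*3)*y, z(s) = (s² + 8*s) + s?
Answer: -7620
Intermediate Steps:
u = 11293 (u = -5 + ((3607 + 1986) + 5705) = -5 + (5593 + 5705) = -5 + 11298 = 11293)
z(s) = s² + 9*s
L(y, m) = -6*y (L(y, m) = -4*3*y/2 = -6*y)
(u + X) + L(z(14), 167) = (11293 - 16981) - 84*(9 + 14) = -5688 - 84*23 = -5688 - 6*322 = -5688 - 1932 = -7620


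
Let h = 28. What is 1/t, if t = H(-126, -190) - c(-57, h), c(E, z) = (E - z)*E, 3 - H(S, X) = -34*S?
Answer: -1/9126 ≈ -0.00010958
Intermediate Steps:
H(S, X) = 3 + 34*S (H(S, X) = 3 - (-34)*S = 3 + 34*S)
c(E, z) = E*(E - z)
t = -9126 (t = (3 + 34*(-126)) - (-57)*(-57 - 1*28) = (3 - 4284) - (-57)*(-57 - 28) = -4281 - (-57)*(-85) = -4281 - 1*4845 = -4281 - 4845 = -9126)
1/t = 1/(-9126) = -1/9126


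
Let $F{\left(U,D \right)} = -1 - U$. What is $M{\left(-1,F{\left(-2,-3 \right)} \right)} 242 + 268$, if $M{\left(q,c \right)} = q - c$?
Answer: $-216$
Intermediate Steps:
$M{\left(-1,F{\left(-2,-3 \right)} \right)} 242 + 268 = \left(-1 - \left(-1 - -2\right)\right) 242 + 268 = \left(-1 - \left(-1 + 2\right)\right) 242 + 268 = \left(-1 - 1\right) 242 + 268 = \left(-2\right) 242 + 268 = -484 + 268 = -216$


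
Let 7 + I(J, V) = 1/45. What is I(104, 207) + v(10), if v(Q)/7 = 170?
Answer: 53236/45 ≈ 1183.0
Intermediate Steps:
I(J, V) = -314/45 (I(J, V) = -7 + 1/45 = -314/45)
v(Q) = 1190 (v(Q) = 7*170 = 1190)
I(104, 207) + v(10) = -314/45 + 1190 = 53236/45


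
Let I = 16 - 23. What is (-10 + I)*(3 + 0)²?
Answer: -153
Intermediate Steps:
I = -7
(-10 + I)*(3 + 0)² = (-10 - 7)*(3 + 0)² = -17*3² = -17*9 = -153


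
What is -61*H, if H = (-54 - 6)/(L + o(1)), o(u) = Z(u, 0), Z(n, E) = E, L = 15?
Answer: 244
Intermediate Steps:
o(u) = 0
H = -4 (H = (-54 - 6)/(15 + 0) = -60/15 = -60*1/15 = -4)
-61*H = -61*(-4) = 244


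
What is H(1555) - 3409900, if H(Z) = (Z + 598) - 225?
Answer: -3407972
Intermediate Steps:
H(Z) = 373 + Z (H(Z) = (598 + Z) - 225 = 373 + Z)
H(1555) - 3409900 = (373 + 1555) - 3409900 = 1928 - 3409900 = -3407972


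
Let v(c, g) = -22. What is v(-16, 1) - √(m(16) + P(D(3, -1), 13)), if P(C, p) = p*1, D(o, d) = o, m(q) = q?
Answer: -22 - √29 ≈ -27.385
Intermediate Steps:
P(C, p) = p
v(-16, 1) - √(m(16) + P(D(3, -1), 13)) = -22 - √(16 + 13) = -22 - √29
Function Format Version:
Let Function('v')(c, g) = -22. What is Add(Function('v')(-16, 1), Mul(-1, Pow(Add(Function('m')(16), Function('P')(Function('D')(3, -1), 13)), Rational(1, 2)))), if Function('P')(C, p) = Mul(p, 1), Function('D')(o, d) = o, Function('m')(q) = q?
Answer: Add(-22, Mul(-1, Pow(29, Rational(1, 2)))) ≈ -27.385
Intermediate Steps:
Function('P')(C, p) = p
Add(Function('v')(-16, 1), Mul(-1, Pow(Add(Function('m')(16), Function('P')(Function('D')(3, -1), 13)), Rational(1, 2)))) = Add(-22, Mul(-1, Pow(Add(16, 13), Rational(1, 2)))) = Add(-22, Mul(-1, Pow(29, Rational(1, 2))))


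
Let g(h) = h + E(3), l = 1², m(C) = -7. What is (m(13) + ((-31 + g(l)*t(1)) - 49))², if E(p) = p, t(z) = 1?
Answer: 6889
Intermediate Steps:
l = 1
g(h) = 3 + h (g(h) = h + 3 = 3 + h)
(m(13) + ((-31 + g(l)*t(1)) - 49))² = (-7 + ((-31 + (3 + 1)*1) - 49))² = (-7 + ((-31 + 4*1) - 49))² = (-7 + ((-31 + 4) - 49))² = (-7 + (-27 - 49))² = (-7 - 76)² = (-83)² = 6889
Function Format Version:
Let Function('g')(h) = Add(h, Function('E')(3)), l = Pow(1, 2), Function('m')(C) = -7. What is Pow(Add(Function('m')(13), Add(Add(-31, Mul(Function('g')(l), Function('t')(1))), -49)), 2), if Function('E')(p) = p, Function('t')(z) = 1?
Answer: 6889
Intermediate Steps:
l = 1
Function('g')(h) = Add(3, h) (Function('g')(h) = Add(h, 3) = Add(3, h))
Pow(Add(Function('m')(13), Add(Add(-31, Mul(Function('g')(l), Function('t')(1))), -49)), 2) = Pow(Add(-7, Add(Add(-31, Mul(Add(3, 1), 1)), -49)), 2) = Pow(Add(-7, Add(Add(-31, Mul(4, 1)), -49)), 2) = Pow(Add(-7, Add(Add(-31, 4), -49)), 2) = Pow(Add(-7, Add(-27, -49)), 2) = Pow(Add(-7, -76), 2) = Pow(-83, 2) = 6889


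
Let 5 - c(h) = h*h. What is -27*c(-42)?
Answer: 47493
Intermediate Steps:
c(h) = 5 - h² (c(h) = 5 - h*h = 5 - h²)
-27*c(-42) = -27*(5 - 1*(-42)²) = -27*(5 - 1*1764) = -27*(5 - 1764) = -27*(-1759) = 47493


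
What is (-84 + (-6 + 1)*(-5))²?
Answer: 3481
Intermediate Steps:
(-84 + (-6 + 1)*(-5))² = (-84 - 5*(-5))² = (-84 + 25)² = (-59)² = 3481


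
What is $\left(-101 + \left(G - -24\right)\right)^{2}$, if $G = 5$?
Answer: $5184$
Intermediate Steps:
$\left(-101 + \left(G - -24\right)\right)^{2} = \left(-101 + \left(5 - -24\right)\right)^{2} = \left(-101 + \left(5 + 24\right)\right)^{2} = \left(-101 + 29\right)^{2} = \left(-72\right)^{2} = 5184$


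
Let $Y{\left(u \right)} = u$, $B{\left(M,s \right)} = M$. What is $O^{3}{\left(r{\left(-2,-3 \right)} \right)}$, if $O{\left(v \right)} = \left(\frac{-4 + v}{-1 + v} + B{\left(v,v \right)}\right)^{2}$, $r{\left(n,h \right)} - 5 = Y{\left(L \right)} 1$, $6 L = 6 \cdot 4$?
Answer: $\frac{208422380089}{262144} \approx 7.9507 \cdot 10^{5}$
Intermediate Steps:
$L = 4$ ($L = \frac{6 \cdot 4}{6} = \frac{1}{6} \cdot 24 = 4$)
$r{\left(n,h \right)} = 9$ ($r{\left(n,h \right)} = 5 + 4 \cdot 1 = 5 + 4 = 9$)
$O{\left(v \right)} = \left(v + \frac{-4 + v}{-1 + v}\right)^{2}$ ($O{\left(v \right)} = \left(\frac{-4 + v}{-1 + v} + v\right)^{2} = \left(v + \frac{-4 + v}{-1 + v}\right)^{2}$)
$O^{3}{\left(r{\left(-2,-3 \right)} \right)} = \left(\frac{\left(-4 + 9^{2}\right)^{2}}{\left(-1 + 9\right)^{2}}\right)^{3} = \left(\frac{\left(-4 + 81\right)^{2}}{64}\right)^{3} = \left(\frac{77^{2}}{64}\right)^{3} = \left(\frac{1}{64} \cdot 5929\right)^{3} = \left(\frac{5929}{64}\right)^{3} = \frac{208422380089}{262144}$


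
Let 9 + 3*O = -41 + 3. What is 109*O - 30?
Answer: -5213/3 ≈ -1737.7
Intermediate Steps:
O = -47/3 (O = -3 + (-41 + 3)/3 = -3 + (1/3)*(-38) = -3 - 38/3 = -47/3 ≈ -15.667)
109*O - 30 = 109*(-47/3) - 30 = -5123/3 - 30 = -5213/3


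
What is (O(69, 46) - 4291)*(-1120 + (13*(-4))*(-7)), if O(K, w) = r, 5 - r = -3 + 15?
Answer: 3249288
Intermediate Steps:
r = -7 (r = 5 - (-3 + 15) = 5 - 1*12 = 5 - 12 = -7)
O(K, w) = -7
(O(69, 46) - 4291)*(-1120 + (13*(-4))*(-7)) = (-7 - 4291)*(-1120 + (13*(-4))*(-7)) = -4298*(-1120 - 52*(-7)) = -4298*(-1120 + 364) = -4298*(-756) = 3249288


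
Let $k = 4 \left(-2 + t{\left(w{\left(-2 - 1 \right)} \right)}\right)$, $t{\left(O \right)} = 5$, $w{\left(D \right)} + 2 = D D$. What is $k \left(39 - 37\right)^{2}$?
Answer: $48$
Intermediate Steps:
$w{\left(D \right)} = -2 + D^{2}$ ($w{\left(D \right)} = -2 + D D = -2 + D^{2}$)
$k = 12$ ($k = 4 \left(-2 + 5\right) = 4 \cdot 3 = 12$)
$k \left(39 - 37\right)^{2} = 12 \left(39 - 37\right)^{2} = 12 \cdot 2^{2} = 12 \cdot 4 = 48$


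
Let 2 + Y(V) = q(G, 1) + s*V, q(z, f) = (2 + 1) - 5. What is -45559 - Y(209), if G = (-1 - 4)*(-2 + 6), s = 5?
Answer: -46600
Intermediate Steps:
G = -20 (G = -5*4 = -20)
q(z, f) = -2 (q(z, f) = 3 - 5 = -2)
Y(V) = -4 + 5*V (Y(V) = -2 + (-2 + 5*V) = -4 + 5*V)
-45559 - Y(209) = -45559 - (-4 + 5*209) = -45559 - (-4 + 1045) = -45559 - 1*1041 = -45559 - 1041 = -46600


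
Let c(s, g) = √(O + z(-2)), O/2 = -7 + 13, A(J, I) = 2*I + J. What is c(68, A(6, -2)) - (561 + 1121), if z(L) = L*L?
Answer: -1678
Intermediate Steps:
A(J, I) = J + 2*I
z(L) = L²
O = 12 (O = 2*(-7 + 13) = 2*6 = 12)
c(s, g) = 4 (c(s, g) = √(12 + (-2)²) = √(12 + 4) = √16 = 4)
c(68, A(6, -2)) - (561 + 1121) = 4 - (561 + 1121) = 4 - 1*1682 = 4 - 1682 = -1678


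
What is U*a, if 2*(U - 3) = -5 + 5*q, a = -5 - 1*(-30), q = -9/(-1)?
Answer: 575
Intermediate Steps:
q = 9 (q = -9*(-1) = 9)
a = 25 (a = -5 + 30 = 25)
U = 23 (U = 3 + (-5 + 5*9)/2 = 3 + (-5 + 45)/2 = 3 + (1/2)*40 = 3 + 20 = 23)
U*a = 23*25 = 575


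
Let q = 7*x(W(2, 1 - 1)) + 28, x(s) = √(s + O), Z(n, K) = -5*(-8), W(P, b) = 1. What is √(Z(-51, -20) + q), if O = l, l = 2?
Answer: √(68 + 7*√3) ≈ 8.9512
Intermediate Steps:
O = 2
Z(n, K) = 40
x(s) = √(2 + s) (x(s) = √(s + 2) = √(2 + s))
q = 28 + 7*√3 (q = 7*√(2 + 1) + 28 = 7*√3 + 28 = 28 + 7*√3 ≈ 40.124)
√(Z(-51, -20) + q) = √(40 + (28 + 7*√3)) = √(68 + 7*√3)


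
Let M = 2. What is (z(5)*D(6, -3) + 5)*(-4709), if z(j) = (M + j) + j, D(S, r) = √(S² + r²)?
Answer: -23545 - 169524*√5 ≈ -4.0261e+5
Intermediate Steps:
z(j) = 2 + 2*j (z(j) = (2 + j) + j = 2 + 2*j)
(z(5)*D(6, -3) + 5)*(-4709) = ((2 + 2*5)*√(6² + (-3)²) + 5)*(-4709) = ((2 + 10)*√(36 + 9) + 5)*(-4709) = (12*√45 + 5)*(-4709) = (12*(3*√5) + 5)*(-4709) = (36*√5 + 5)*(-4709) = (5 + 36*√5)*(-4709) = -23545 - 169524*√5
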